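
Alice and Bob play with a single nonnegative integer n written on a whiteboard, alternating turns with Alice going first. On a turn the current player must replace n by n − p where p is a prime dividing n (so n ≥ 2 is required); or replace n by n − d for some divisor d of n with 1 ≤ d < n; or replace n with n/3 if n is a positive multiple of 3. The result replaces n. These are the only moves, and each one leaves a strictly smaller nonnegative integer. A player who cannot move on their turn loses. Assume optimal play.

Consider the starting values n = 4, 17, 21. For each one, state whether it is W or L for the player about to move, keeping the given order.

Positions with no move are L. A position that does have a move is losing for the player to move precisely when every available move leads to a winning position for the opponent. Fill in the labels:
n=0: no move → L
n=1: no move → L
n=2: can move to 0, which is L ⇒ W
n=3: can move to 0, which is L ⇒ W
n=4: moves to 2(W), 3(W); every one is W ⇒ L
n=5: can move to 0, which is L ⇒ W
n=6: can move to 4, which is L ⇒ W
n=7: can move to 0, which is L ⇒ W
n=8: can move to 4, which is L ⇒ W
n=9: moves to 3(W), 6(W), 8(W); every one is W ⇒ L
n=10: can move to 9, which is L ⇒ W
n=11: can move to 0, which is L ⇒ W
n=12: can move to 4, which is L ⇒ W
n=13: can move to 0, which is L ⇒ W
n=14: moves to 7(W), 12(W), 13(W); every one is W ⇒ L
n=15: can move to 14, which is L ⇒ W
n=16: can move to 14, which is L ⇒ W
n=17: can move to 0, which is L ⇒ W
n=18: can move to 9, which is L ⇒ W
n=19: can move to 0, which is L ⇒ W
n=20: moves to 10(W), 15(W), 16(W), 18(W), 19(W); every one is W ⇒ L
n=21: can move to 14, which is L ⇒ W

4: L, 17: W, 21: W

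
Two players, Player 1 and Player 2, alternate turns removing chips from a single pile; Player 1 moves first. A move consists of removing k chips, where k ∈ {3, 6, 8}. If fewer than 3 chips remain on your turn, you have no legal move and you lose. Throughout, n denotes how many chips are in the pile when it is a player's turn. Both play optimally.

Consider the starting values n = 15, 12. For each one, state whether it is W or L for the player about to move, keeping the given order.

Classify positions by backward induction: terminal positions (no move available) are L. From any other position, the mover wins iff some move reaches an L.
n=0: no move → L
n=1: no move → L
n=2: no move → L
n=3: →0(L), so W
n=4: →1(L), so W
n=5: →2(L), so W
n=6: →0(L), so W
n=7: →1(L), so W
n=8: →2(L), so W
n=9: →1(L), so W
n=10: →2(L), so W
n=11: →8(W), 5(W), 3(W) — all W, so L
n=12: →9(W), 6(W), 4(W) — all W, so L
n=13: →10(W), 7(W), 5(W) — all W, so L
n=14: →11(L), so W
n=15: →12(L), so W

15: W, 12: L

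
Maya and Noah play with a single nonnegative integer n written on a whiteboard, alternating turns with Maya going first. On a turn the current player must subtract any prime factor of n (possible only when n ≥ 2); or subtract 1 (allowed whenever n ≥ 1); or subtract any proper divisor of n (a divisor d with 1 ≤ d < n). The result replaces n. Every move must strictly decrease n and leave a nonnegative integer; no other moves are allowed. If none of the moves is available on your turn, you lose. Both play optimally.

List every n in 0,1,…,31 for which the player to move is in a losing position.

Use the standard recursion: the mover loses at a terminal position; elsewhere, the mover wins exactly when some move hands the opponent an L position.
n=0: no move → L
n=1: →0(L), so W
n=2: →0(L), so W
n=3: →0(L), so W
n=4: →2(W), 3(W) — all W, so L
n=5: →0(L), so W
n=6: →4(L), so W
n=7: →0(L), so W
n=8: →4(L), so W
n=9: →6(W), 8(W) — all W, so L
n=10: →9(L), so W
n=11: →0(L), so W
n=12: →9(L), so W
n=13: →0(L), so W
n=14: →7(W), 12(W), 13(W) — all W, so L
n=15: →14(L), so W
n=16: →14(L), so W
n=17: →0(L), so W
n=18: →9(L), so W
n=19: →0(L), so W
n=20: →10(W), 15(W), 16(W), 18(W), 19(W) — all W, so L
n=21: →14(L), so W
n=22: →20(L), so W
n=23: →0(L), so W
n=24: →20(L), so W
n=25: →20(L), so W
n=26: →13(W), 24(W), 25(W) — all W, so L
n=27: →26(L), so W
n=28: →14(L), so W
n=29: →0(L), so W
n=30: →20(L), so W
n=31: →0(L), so W
The losing starting values of n are exactly the entries labelled L in this table (6 of them).

0, 4, 9, 14, 20, 26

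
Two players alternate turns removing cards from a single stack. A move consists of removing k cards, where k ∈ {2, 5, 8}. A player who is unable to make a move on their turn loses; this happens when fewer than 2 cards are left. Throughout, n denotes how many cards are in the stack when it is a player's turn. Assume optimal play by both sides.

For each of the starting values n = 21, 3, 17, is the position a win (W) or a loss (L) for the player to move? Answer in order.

21: L, 3: W, 17: L

Classify positions by backward induction: terminal positions (no move available) are L. From any other position, the mover wins iff some move reaches an L.
n=0: no move → L
n=1: no move → L
n=2: can move to 0, which is L ⇒ W
n=3: can move to 1, which is L ⇒ W
n=4: the only move is to 2(W), a W ⇒ L
n=5: can move to 0, which is L ⇒ W
n=6: can move to 4, which is L ⇒ W
n=7: moves to 5(W), 2(W); every one is W ⇒ L
n=8: can move to 0, which is L ⇒ W
n=9: can move to 7, which is L ⇒ W
n=10: moves to 8(W), 5(W), 2(W); every one is W ⇒ L
n=11: moves to 9(W), 6(W), 3(W); every one is W ⇒ L
n=12: can move to 10, which is L ⇒ W
n=13: can move to 11, which is L ⇒ W
n=14: moves to 12(W), 9(W), 6(W); every one is W ⇒ L
n=15: can move to 10, which is L ⇒ W
n=16: can move to 14, which is L ⇒ W
n=17: moves to 15(W), 12(W), 9(W); every one is W ⇒ L
n=18: can move to 10, which is L ⇒ W
n=19: can move to 17, which is L ⇒ W
n=20: moves to 18(W), 15(W), 12(W); every one is W ⇒ L
n=21: moves to 19(W), 16(W), 13(W); every one is W ⇒ L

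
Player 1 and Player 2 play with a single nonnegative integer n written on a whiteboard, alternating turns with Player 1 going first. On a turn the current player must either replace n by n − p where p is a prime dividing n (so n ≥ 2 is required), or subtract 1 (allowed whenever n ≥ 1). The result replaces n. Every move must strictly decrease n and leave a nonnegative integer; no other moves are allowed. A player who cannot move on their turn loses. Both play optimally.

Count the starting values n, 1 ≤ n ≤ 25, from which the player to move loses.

6

Compute win/loss labels from the base case upward. A position with no move is L. Any other position is W if it can reach an L in one move, else L.
n=0: no move → L
n=1: →0(L), so W
n=2: →0(L), so W
n=3: →0(L), so W
n=4: →2(W), 3(W) — all W, so L
n=5: →0(L), so W
n=6: →4(L), so W
n=7: →0(L), so W
n=8: →6(W), 7(W) — all W, so L
n=9: →8(L), so W
n=10: →8(L), so W
n=11: →0(L), so W
n=12: →9(W), 10(W), 11(W) — all W, so L
n=13: →0(L), so W
n=14: →12(L), so W
n=15: →12(L), so W
n=16: →14(W), 15(W) — all W, so L
n=17: →0(L), so W
n=18: →16(L), so W
n=19: →0(L), so W
n=20: →15(W), 18(W), 19(W) — all W, so L
n=21: →20(L), so W
n=22: →20(L), so W
n=23: →0(L), so W
n=24: →21(W), 22(W), 23(W) — all W, so L
n=25: →20(L), so W
L entries with 1 ≤ n ≤ 25 (n=0 is outside the asked range and is not counted): n = 4, 8, 12, 16, 20, 24; that makes 6.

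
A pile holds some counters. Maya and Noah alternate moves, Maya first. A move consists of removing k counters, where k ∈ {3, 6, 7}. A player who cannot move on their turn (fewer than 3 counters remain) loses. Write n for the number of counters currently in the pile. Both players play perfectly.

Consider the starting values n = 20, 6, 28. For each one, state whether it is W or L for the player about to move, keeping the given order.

Label each position W (a win for the player to move) or L (a loss). A position with no legal move is L; any other position is W exactly when some move reaches an L, and L when every move reaches a W.
n=0: no move → L
n=1: no move → L
n=2: no move → L
n=3: →0(L), so W
n=4: →1(L), so W
n=5: →2(L), so W
n=6: →0(L), so W
n=7: →1(L), so W
n=8: →2(L), so W
n=9: →2(L), so W
n=10: →7(W), 4(W), 3(W) — all W, so L
n=11: →8(W), 5(W), 4(W) — all W, so L
n=12: →9(W), 6(W), 5(W) — all W, so L
n=13: →10(L), so W
n=14: →11(L), so W
n=15: →12(L), so W
n=16: →10(L), so W
n=17: →11(L), so W
n=18: →12(L), so W
n=19: →12(L), so W
n=20: →17(W), 14(W), 13(W) — all W, so L
n=21: →18(W), 15(W), 14(W) — all W, so L
n=22: →19(W), 16(W), 15(W) — all W, so L
n=23: →20(L), so W
n=24: →21(L), so W
n=25: →22(L), so W
n=26: →20(L), so W
n=27: →21(L), so W
n=28: →22(L), so W

20: L, 6: W, 28: W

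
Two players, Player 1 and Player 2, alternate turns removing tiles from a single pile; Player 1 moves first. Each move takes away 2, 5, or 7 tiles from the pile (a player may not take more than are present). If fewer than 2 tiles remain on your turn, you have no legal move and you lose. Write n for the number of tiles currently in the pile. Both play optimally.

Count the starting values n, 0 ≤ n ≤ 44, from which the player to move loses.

Use the standard recursion: the mover loses at a terminal position; elsewhere, the mover wins exactly when some move hands the opponent an L position.
n=0: no move → L
n=1: no move → L
n=2: →0(L), so W
n=3: →1(L), so W
n=4: →2(W) only, which is W, so L
n=5: →0(L), so W
n=6: →4(L), so W
n=7: →0(L), so W
n=8: →1(L), so W
n=9: →4(L), so W
n=10: →8(W), 5(W), 3(W) — all W, so L
n=11: →4(L), so W
n=12: →10(L), so W
n=13: →11(W), 8(W), 6(W) — all W, so L
n=14: →12(W), 9(W), 7(W) — all W, so L
n=15: →13(L), so W
n=16: →14(L), so W
n=17: →10(L), so W
n=18: →13(L), so W
n=19: →14(L), so W
n=20: →13(L), so W
n=21: →14(L), so W
n=22: →20(W), 17(W), 15(W) — all W, so L
n=23: →21(W), 18(W), 16(W) — all W, so L
n=24: →22(L), so W
n=25: →23(L), so W
n=26: →24(W), 21(W), 19(W) — all W, so L
n=27: →22(L), so W
n=28: →26(L), so W
n=29: →22(L), so W
n=30: →23(L), so W
n=31: →26(L), so W
n=32: →30(W), 27(W), 25(W) — all W, so L
n=33: →26(L), so W
n=34: →32(L), so W
n=35: →33(W), 30(W), 28(W) — all W, so L
n=36: →34(W), 31(W), 29(W) — all W, so L
n=37: →35(L), so W
n=38: →36(L), so W
n=39: →32(L), so W
n=40: →35(L), so W
n=41: →36(L), so W
n=42: →35(L), so W
n=43: →36(L), so W
n=44: →42(W), 39(W), 37(W) — all W, so L
L entries with 0 ≤ n ≤ 44: n = 0, 1, 4, 10, 13, 14, 22, 23, 26, 32, 35, 36, 44; that makes 13.

13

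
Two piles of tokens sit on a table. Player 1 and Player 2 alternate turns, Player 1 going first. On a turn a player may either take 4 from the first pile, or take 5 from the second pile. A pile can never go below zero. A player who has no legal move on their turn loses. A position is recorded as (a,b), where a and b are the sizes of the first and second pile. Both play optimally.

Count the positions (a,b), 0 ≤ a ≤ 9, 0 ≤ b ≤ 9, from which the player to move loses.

50

Use the standard recursion: the mover loses at a terminal position; elsewhere, the mover wins exactly when some move hands the opponent an L position.
Every move lowers a or b (never raises either), so fill the grid row by row in increasing a, and left to right within a row: each cell's successors are then already labelled.
      b=0  b=1  b=2  b=3  b=4  b=5  b=6  b=7  b=8  b=9
a=0:    L    L    L    L    L    W    W    W    W    W
a=1:    L    L    L    L    L    W    W    W    W    W
a=2:    L    L    L    L    L    W    W    W    W    W
a=3:    L    L    L    L    L    W    W    W    W    W
a=4:    W    W    W    W    W    L    L    L    L    L
a=5:    W    W    W    W    W    L    L    L    L    L
a=6:    W    W    W    W    W    L    L    L    L    L
a=7:    W    W    W    W    W    L    L    L    L    L
a=8:    L    L    L    L    L    W    W    W    W    W
a=9:    L    L    L    L    L    W    W    W    W    W
Cells with no legal move (terminal, hence L): (0,0), (0,1), (0,2), (0,3), (0,4), (1,0), (1,1), (1,2), (1,3), (1,4), (2,0), (2,1), (2,2), (2,3), (2,4), (3,0), (3,1), (3,2), (3,3), (3,4).
The remaining L cells, each justified by listing all of its moves:
(4,5): only reaches (0,5)(W), (4,0)(W), all W → L
(4,6): only reaches (0,6)(W), (4,1)(W), all W → L
(4,7): only reaches (0,7)(W), (4,2)(W), all W → L
(4,8): only reaches (0,8)(W), (4,3)(W), all W → L
(4,9): only reaches (0,9)(W), (4,4)(W), all W → L
(5,5): only reaches (1,5)(W), (5,0)(W), all W → L
(5,6): only reaches (1,6)(W), (5,1)(W), all W → L
(5,7): only reaches (1,7)(W), (5,2)(W), all W → L
(5,8): only reaches (1,8)(W), (5,3)(W), all W → L
(5,9): only reaches (1,9)(W), (5,4)(W), all W → L
(6,5): only reaches (2,5)(W), (6,0)(W), all W → L
(6,6): only reaches (2,6)(W), (6,1)(W), all W → L
(6,7): only reaches (2,7)(W), (6,2)(W), all W → L
(6,8): only reaches (2,8)(W), (6,3)(W), all W → L
(6,9): only reaches (2,9)(W), (6,4)(W), all W → L
(7,5): only reaches (3,5)(W), (7,0)(W), all W → L
(7,6): only reaches (3,6)(W), (7,1)(W), all W → L
(7,7): only reaches (3,7)(W), (7,2)(W), all W → L
(7,8): only reaches (3,8)(W), (7,3)(W), all W → L
(7,9): only reaches (3,9)(W), (7,4)(W), all W → L
(8,0): only reaches (4,0)(W), which is W → L
(8,1): only reaches (4,1)(W), which is W → L
(8,2): only reaches (4,2)(W), which is W → L
(8,3): only reaches (4,3)(W), which is W → L
(8,4): only reaches (4,4)(W), which is W → L
(9,0): only reaches (5,0)(W), which is W → L
(9,1): only reaches (5,1)(W), which is W → L
(9,2): only reaches (5,2)(W), which is W → L
(9,3): only reaches (5,3)(W), which is W → L
(9,4): only reaches (5,4)(W), which is W → L
Every other cell has at least one move into one of the L cells above, so it is W.
L cells per row: a=0: 5, a=1: 5, a=2: 5, a=3: 5, a=4: 5, a=5: 5, a=6: 5, a=7: 5, a=8: 5, a=9: 5; total 50.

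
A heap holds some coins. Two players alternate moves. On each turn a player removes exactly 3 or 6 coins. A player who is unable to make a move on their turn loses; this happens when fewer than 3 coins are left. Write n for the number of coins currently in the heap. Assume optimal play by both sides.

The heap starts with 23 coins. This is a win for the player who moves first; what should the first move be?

Label each position W (a win for the player to move) or L (a loss). A position with no legal move is L; any other position is W exactly when some move reaches an L, and L when every move reaches a W.
n=0: no move → L
n=1: no move → L
n=2: no move → L
n=3: W (go to 0, an L position)
n=4: W (go to 1, an L position)
n=5: W (go to 2, an L position)
n=6: W (go to 0, an L position)
n=7: W (go to 1, an L position)
n=8: W (go to 2, an L position)
n=9: L (options 6(W), 3(W) are all W)
n=10: L (options 7(W), 4(W) are all W)
n=11: L (options 8(W), 5(W) are all W)
n=12: W (go to 9, an L position)
n=13: W (go to 10, an L position)
n=14: W (go to 11, an L position)
n=15: W (go to 9, an L position)
n=16: W (go to 10, an L position)
n=17: W (go to 11, an L position)
n=18: L (options 15(W), 12(W) are all W)
n=19: L (options 16(W), 13(W) are all W)
n=20: L (options 17(W), 14(W) are all W)
n=21: W (go to 18, an L position)
n=22: W (go to 19, an L position)
n=23: W (go to 20, an L position)
From 23, the L positions reachable in one move are: 20.

Remove 3, leaving 20.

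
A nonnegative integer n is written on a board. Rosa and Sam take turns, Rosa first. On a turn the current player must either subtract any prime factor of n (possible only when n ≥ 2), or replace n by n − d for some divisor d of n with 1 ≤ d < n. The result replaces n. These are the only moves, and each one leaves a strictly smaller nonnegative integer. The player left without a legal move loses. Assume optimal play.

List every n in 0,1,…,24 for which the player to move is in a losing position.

0, 1, 4, 9, 14, 20

Positions with no move are L. A position that does have a move is losing for the player to move precisely when every available move leads to a winning position for the opponent. Fill in the labels:
n=0: no move → L
n=1: no move → L
n=2: can move to 0, which is L ⇒ W
n=3: can move to 0, which is L ⇒ W
n=4: moves to 2(W), 3(W); every one is W ⇒ L
n=5: can move to 0, which is L ⇒ W
n=6: can move to 4, which is L ⇒ W
n=7: can move to 0, which is L ⇒ W
n=8: can move to 4, which is L ⇒ W
n=9: moves to 6(W), 8(W); every one is W ⇒ L
n=10: can move to 9, which is L ⇒ W
n=11: can move to 0, which is L ⇒ W
n=12: can move to 9, which is L ⇒ W
n=13: can move to 0, which is L ⇒ W
n=14: moves to 7(W), 12(W), 13(W); every one is W ⇒ L
n=15: can move to 14, which is L ⇒ W
n=16: can move to 14, which is L ⇒ W
n=17: can move to 0, which is L ⇒ W
n=18: can move to 9, which is L ⇒ W
n=19: can move to 0, which is L ⇒ W
n=20: moves to 10(W), 15(W), 16(W), 18(W), 19(W); every one is W ⇒ L
n=21: can move to 14, which is L ⇒ W
n=22: can move to 20, which is L ⇒ W
n=23: can move to 0, which is L ⇒ W
n=24: can move to 20, which is L ⇒ W
Reading off the rows marked L gives the requested list; there are 6 such values of n.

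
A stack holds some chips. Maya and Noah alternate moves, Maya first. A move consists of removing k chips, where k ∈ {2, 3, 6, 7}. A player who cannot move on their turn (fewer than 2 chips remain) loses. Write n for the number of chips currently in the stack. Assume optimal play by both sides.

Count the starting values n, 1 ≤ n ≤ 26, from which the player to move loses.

8

Classify positions by backward induction: terminal positions (no move available) are L. From any other position, the mover wins iff some move reaches an L.
n=0: no move → L
n=1: no move → L
n=2: W (go to 0, an L position)
n=3: W (go to 1, an L position)
n=4: W (go to 1, an L position)
n=5: L (options 3(W), 2(W) are all W)
n=6: W (go to 0, an L position)
n=7: W (go to 5, an L position)
n=8: W (go to 5, an L position)
n=9: L (options 7(W), 6(W), 3(W), 2(W) are all W)
n=10: L (options 8(W), 7(W), 4(W), 3(W) are all W)
n=11: W (go to 9, an L position)
n=12: W (go to 10, an L position)
n=13: W (go to 10, an L position)
n=14: L (options 12(W), 11(W), 8(W), 7(W) are all W)
n=15: W (go to 9, an L position)
n=16: W (go to 14, an L position)
n=17: W (go to 14, an L position)
n=18: L (options 16(W), 15(W), 12(W), 11(W) are all W)
n=19: L (options 17(W), 16(W), 13(W), 12(W) are all W)
n=20: W (go to 18, an L position)
n=21: W (go to 19, an L position)
n=22: W (go to 19, an L position)
n=23: L (options 21(W), 20(W), 17(W), 16(W) are all W)
n=24: W (go to 18, an L position)
n=25: W (go to 23, an L position)
n=26: W (go to 23, an L position)
L entries with 1 ≤ n ≤ 26 (n=0 is outside the asked range and is not counted): n = 1, 5, 9, 10, 14, 18, 19, 23; that makes 8.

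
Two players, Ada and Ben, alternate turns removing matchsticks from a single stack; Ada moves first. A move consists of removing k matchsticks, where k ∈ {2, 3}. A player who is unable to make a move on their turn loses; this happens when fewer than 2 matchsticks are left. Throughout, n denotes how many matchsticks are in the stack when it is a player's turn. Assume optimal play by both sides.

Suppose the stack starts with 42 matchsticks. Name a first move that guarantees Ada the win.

Remove 2, leaving 40.

Compute win/loss labels from the base case upward. A position with no move is L. Any other position is W if it can reach an L in one move, else L.
n=0: no move → L
n=1: no move → L
n=2: can move to 0, which is L ⇒ W
n=3: can move to 1, which is L ⇒ W
n=4: can move to 1, which is L ⇒ W
n=5: moves to 3(W), 2(W); every one is W ⇒ L
n=6: moves to 4(W), 3(W); every one is W ⇒ L
n=7: can move to 5, which is L ⇒ W
n=8: can move to 6, which is L ⇒ W
n=9: can move to 6, which is L ⇒ W
n=10: moves to 8(W), 7(W); every one is W ⇒ L
n=11: moves to 9(W), 8(W); every one is W ⇒ L
n=12: can move to 10, which is L ⇒ W
n=13: can move to 11, which is L ⇒ W
n=14: can move to 11, which is L ⇒ W
n=15: moves to 13(W), 12(W); every one is W ⇒ L
n=16: moves to 14(W), 13(W); every one is W ⇒ L
n=17: can move to 15, which is L ⇒ W
n=18: can move to 16, which is L ⇒ W
n=19: can move to 16, which is L ⇒ W
n=20: moves to 18(W), 17(W); every one is W ⇒ L
n=21: moves to 19(W), 18(W); every one is W ⇒ L
n=22: can move to 20, which is L ⇒ W
n=23: can move to 21, which is L ⇒ W
n=24: can move to 21, which is L ⇒ W
n=25: moves to 23(W), 22(W); every one is W ⇒ L
n=26: moves to 24(W), 23(W); every one is W ⇒ L
n=27: can move to 25, which is L ⇒ W
n=28: can move to 26, which is L ⇒ W
n=29: can move to 26, which is L ⇒ W
n=30: moves to 28(W), 27(W); every one is W ⇒ L
n=31: moves to 29(W), 28(W); every one is W ⇒ L
n=32: can move to 30, which is L ⇒ W
n=33: can move to 31, which is L ⇒ W
n=34: can move to 31, which is L ⇒ W
n=35: moves to 33(W), 32(W); every one is W ⇒ L
n=36: moves to 34(W), 33(W); every one is W ⇒ L
n=37: can move to 35, which is L ⇒ W
n=38: can move to 36, which is L ⇒ W
n=39: can move to 36, which is L ⇒ W
n=40: moves to 38(W), 37(W); every one is W ⇒ L
n=41: moves to 39(W), 38(W); every one is W ⇒ L
n=42: can move to 40, which is L ⇒ W
From 42, the L positions reachable in one move are: 40.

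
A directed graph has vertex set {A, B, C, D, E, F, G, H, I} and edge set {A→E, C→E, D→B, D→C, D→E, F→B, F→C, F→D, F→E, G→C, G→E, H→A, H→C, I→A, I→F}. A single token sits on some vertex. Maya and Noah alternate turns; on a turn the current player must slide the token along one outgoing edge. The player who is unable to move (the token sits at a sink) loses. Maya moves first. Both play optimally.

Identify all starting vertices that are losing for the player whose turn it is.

B, E, H, I

Build the W/L table. Terminal = L. A non-terminal position is W if it has a move to some L; otherwise it is L.
Every edge goes from a vertex to one that appears earlier in the order E, B, C, D, F, A, H, I, G, so processing vertices in that order labels each vertex after all of its successors.
E: no outgoing edge → L
B: no outgoing edge → L
C: →E(L), so W
D: →B(L), so W
F: →B(L), so W
A: →E(L), so W
H: →A(W), C(W) — all W, so L
I: →A(W), F(W) — all W, so L
G: →E(L), so W
Reading off the rows marked L gives the requested list; there are 4 such vertices.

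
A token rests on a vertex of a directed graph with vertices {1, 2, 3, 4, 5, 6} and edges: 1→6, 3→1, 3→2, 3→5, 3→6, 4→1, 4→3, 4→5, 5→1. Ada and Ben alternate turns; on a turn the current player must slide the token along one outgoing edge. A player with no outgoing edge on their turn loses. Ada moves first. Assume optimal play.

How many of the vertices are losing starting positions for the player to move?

Work bottom-up. With no move the player to move loses. Otherwise the position is W if at least one move leads to an L position for the opponent, and L if every move leads to a W.
Every edge goes from a vertex to one that appears earlier in the order 2, 6, 1, 5, 3, 4, so processing vertices in that order labels each vertex after all of its successors.
2: no outgoing edge → L
6: no outgoing edge → L
1: →6(L), so W
5: →1(W) only, which is W, so L
3: →5(L), so W
4: →5(L), so W
The L vertices are 2, 5, 6; that is 3 in all.

3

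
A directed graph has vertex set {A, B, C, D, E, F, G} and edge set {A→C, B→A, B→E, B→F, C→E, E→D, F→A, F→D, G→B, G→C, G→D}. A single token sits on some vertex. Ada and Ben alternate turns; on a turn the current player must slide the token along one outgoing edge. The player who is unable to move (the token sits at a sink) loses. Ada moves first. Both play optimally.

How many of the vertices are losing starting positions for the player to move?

3

Label each position W (a win for the player to move) or L (a loss). A position with no legal move is L; any other position is W exactly when some move reaches an L, and L when every move reaches a W.
Every edge goes from a vertex to one that appears earlier in the order D, E, C, A, F, B, G, so processing vertices in that order labels each vertex after all of its successors.
D: no outgoing edge → L
E: W (go to D, an L position)
C: L (sole option E(W) is W)
A: W (go to C, an L position)
F: W (go to D, an L position)
B: L (options F(W), A(W), E(W) are all W)
G: W (go to B, an L position)
The L vertices are B, C, D; that is 3 in all.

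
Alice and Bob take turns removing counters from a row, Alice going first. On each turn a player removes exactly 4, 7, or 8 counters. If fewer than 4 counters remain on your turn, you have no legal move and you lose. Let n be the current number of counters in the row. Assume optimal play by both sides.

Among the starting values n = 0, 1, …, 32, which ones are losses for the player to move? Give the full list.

0, 1, 2, 3, 12, 13, 14, 15, 24, 25, 26, 27

Compute win/loss labels from the base case upward. A position with no move is L. Any other position is W if it can reach an L in one move, else L.
n=0: no move → L
n=1: no move → L
n=2: no move → L
n=3: no move → L
n=4: reaches L-position 0 → W
n=5: reaches L-position 1 → W
n=6: reaches L-position 2 → W
n=7: reaches L-position 3 → W
n=8: reaches L-position 1 → W
n=9: reaches L-position 2 → W
n=10: reaches L-position 3 → W
n=11: reaches L-position 3 → W
n=12: only reaches 8(W), 5(W), 4(W), all W → L
n=13: only reaches 9(W), 6(W), 5(W), all W → L
n=14: only reaches 10(W), 7(W), 6(W), all W → L
n=15: only reaches 11(W), 8(W), 7(W), all W → L
n=16: reaches L-position 12 → W
n=17: reaches L-position 13 → W
n=18: reaches L-position 14 → W
n=19: reaches L-position 15 → W
n=20: reaches L-position 13 → W
n=21: reaches L-position 14 → W
n=22: reaches L-position 15 → W
n=23: reaches L-position 15 → W
n=24: only reaches 20(W), 17(W), 16(W), all W → L
n=25: only reaches 21(W), 18(W), 17(W), all W → L
n=26: only reaches 22(W), 19(W), 18(W), all W → L
n=27: only reaches 23(W), 20(W), 19(W), all W → L
n=28: reaches L-position 24 → W
n=29: reaches L-position 25 → W
n=30: reaches L-position 26 → W
n=31: reaches L-position 27 → W
n=32: reaches L-position 25 → W
The losing starting values of n are exactly the entries labelled L in this table (12 of them).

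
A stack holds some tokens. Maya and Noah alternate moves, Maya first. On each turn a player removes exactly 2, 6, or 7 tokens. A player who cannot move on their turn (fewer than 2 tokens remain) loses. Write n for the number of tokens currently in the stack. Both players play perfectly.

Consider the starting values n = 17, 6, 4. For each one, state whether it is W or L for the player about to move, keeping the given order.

Classify positions by backward induction: terminal positions (no move available) are L. From any other position, the mover wins iff some move reaches an L.
n=0: no move → L
n=1: no move → L
n=2: can move to 0, which is L ⇒ W
n=3: can move to 1, which is L ⇒ W
n=4: the only move is to 2(W), a W ⇒ L
n=5: the only move is to 3(W), a W ⇒ L
n=6: can move to 4, which is L ⇒ W
n=7: can move to 5, which is L ⇒ W
n=8: can move to 1, which is L ⇒ W
n=9: moves to 7(W), 3(W), 2(W); every one is W ⇒ L
n=10: can move to 4, which is L ⇒ W
n=11: can move to 9, which is L ⇒ W
n=12: can move to 5, which is L ⇒ W
n=13: moves to 11(W), 7(W), 6(W); every one is W ⇒ L
n=14: moves to 12(W), 8(W), 7(W); every one is W ⇒ L
n=15: can move to 13, which is L ⇒ W
n=16: can move to 14, which is L ⇒ W
n=17: moves to 15(W), 11(W), 10(W); every one is W ⇒ L

17: L, 6: W, 4: L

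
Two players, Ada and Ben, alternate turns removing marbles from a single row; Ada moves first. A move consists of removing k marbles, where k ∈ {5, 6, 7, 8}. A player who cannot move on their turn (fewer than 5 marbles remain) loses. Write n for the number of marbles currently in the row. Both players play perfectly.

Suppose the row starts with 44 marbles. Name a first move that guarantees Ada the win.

Remove 5, leaving 39.

Work bottom-up. With no move the player to move loses. Otherwise the position is W if at least one move leads to an L position for the opponent, and L if every move leads to a W.
n=0: no move → L
n=1: no move → L
n=2: no move → L
n=3: no move → L
n=4: no move → L
n=5: reaches L-position 0 → W
n=6: reaches L-position 1 → W
n=7: reaches L-position 2 → W
n=8: reaches L-position 3 → W
n=9: reaches L-position 4 → W
n=10: reaches L-position 4 → W
n=11: reaches L-position 4 → W
n=12: reaches L-position 4 → W
n=13: only reaches 8(W), 7(W), 6(W), 5(W), all W → L
n=14: only reaches 9(W), 8(W), 7(W), 6(W), all W → L
n=15: only reaches 10(W), 9(W), 8(W), 7(W), all W → L
n=16: only reaches 11(W), 10(W), 9(W), 8(W), all W → L
n=17: only reaches 12(W), 11(W), 10(W), 9(W), all W → L
n=18: reaches L-position 13 → W
n=19: reaches L-position 14 → W
n=20: reaches L-position 15 → W
n=21: reaches L-position 16 → W
n=22: reaches L-position 17 → W
n=23: reaches L-position 17 → W
n=24: reaches L-position 17 → W
n=25: reaches L-position 17 → W
n=26: only reaches 21(W), 20(W), 19(W), 18(W), all W → L
n=27: only reaches 22(W), 21(W), 20(W), 19(W), all W → L
n=28: only reaches 23(W), 22(W), 21(W), 20(W), all W → L
n=29: only reaches 24(W), 23(W), 22(W), 21(W), all W → L
n=30: only reaches 25(W), 24(W), 23(W), 22(W), all W → L
n=31: reaches L-position 26 → W
n=32: reaches L-position 27 → W
n=33: reaches L-position 28 → W
n=34: reaches L-position 29 → W
n=35: reaches L-position 30 → W
n=36: reaches L-position 30 → W
n=37: reaches L-position 30 → W
n=38: reaches L-position 30 → W
n=39: only reaches 34(W), 33(W), 32(W), 31(W), all W → L
n=40: only reaches 35(W), 34(W), 33(W), 32(W), all W → L
n=41: only reaches 36(W), 35(W), 34(W), 33(W), all W → L
n=42: only reaches 37(W), 36(W), 35(W), 34(W), all W → L
n=43: only reaches 38(W), 37(W), 36(W), 35(W), all W → L
n=44: reaches L-position 39 → W
From 44, the L positions reachable in one move are: 39.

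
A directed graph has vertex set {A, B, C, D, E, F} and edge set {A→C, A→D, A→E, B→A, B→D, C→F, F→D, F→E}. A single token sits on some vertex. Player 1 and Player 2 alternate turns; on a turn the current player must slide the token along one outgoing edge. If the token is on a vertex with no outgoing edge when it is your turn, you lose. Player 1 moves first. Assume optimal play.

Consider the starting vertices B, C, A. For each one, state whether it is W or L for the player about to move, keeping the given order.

Label each position W (a win for the player to move) or L (a loss). A position with no legal move is L; any other position is W exactly when some move reaches an L, and L when every move reaches a W.
Every edge goes from a vertex to one that appears earlier in the order D, E, F, C, A, B, so processing vertices in that order labels each vertex after all of its successors.
D: no outgoing edge → L
E: no outgoing edge → L
F: can move to E, which is L ⇒ W
C: the only move is to F(W), a W ⇒ L
A: can move to C, which is L ⇒ W
B: can move to D, which is L ⇒ W

B: W, C: L, A: W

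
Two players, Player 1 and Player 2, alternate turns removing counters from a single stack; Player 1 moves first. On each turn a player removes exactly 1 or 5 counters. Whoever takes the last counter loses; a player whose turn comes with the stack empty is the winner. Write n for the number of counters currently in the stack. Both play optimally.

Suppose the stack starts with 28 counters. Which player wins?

Use the standard recursion: the mover wins at a terminal position; elsewhere, the mover wins exactly when some move hands the opponent an L position.
n=0: no move; the opponent has just taken the last counter and therefore loses → W
n=1: L (sole option 0(W) is W)
n=2: W (go to 1, an L position)
n=3: L (sole option 2(W) is W)
n=4: W (go to 3, an L position)
n=5: L (options 4(W), 0(W) are all W)
n=6: W (go to 5, an L position)
n=7: L (options 6(W), 2(W) are all W)
n=8: W (go to 7, an L position)
n=9: L (options 8(W), 4(W) are all W)
n=10: W (go to 9, an L position)
n=11: L (options 10(W), 6(W) are all W)
n=12: W (go to 11, an L position)
n=13: L (options 12(W), 8(W) are all W)
n=14: W (go to 13, an L position)
n=15: L (options 14(W), 10(W) are all W)
n=16: W (go to 15, an L position)
n=17: L (options 16(W), 12(W) are all W)
n=18: W (go to 17, an L position)
n=19: L (options 18(W), 14(W) are all W)
n=20: W (go to 19, an L position)
n=21: L (options 20(W), 16(W) are all W)
n=22: W (go to 21, an L position)
n=23: L (options 22(W), 18(W) are all W)
n=24: W (go to 23, an L position)
n=25: L (options 24(W), 20(W) are all W)
n=26: W (go to 25, an L position)
n=27: L (options 26(W), 22(W) are all W)
n=28: W (go to 27, an L position)
The starting position 28 is W: Player 1 should remove 1, leaving 27, handing over an L position.

Player 1 wins.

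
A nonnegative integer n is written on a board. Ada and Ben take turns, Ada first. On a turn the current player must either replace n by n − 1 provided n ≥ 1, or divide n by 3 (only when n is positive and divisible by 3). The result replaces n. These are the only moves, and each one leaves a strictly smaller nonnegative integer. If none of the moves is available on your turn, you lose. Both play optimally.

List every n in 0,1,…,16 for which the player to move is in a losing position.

0, 2, 4, 7, 9, 11, 13, 15

Label each position W (a win for the player to move) or L (a loss). A position with no legal move is L; any other position is W exactly when some move reaches an L, and L when every move reaches a W.
n=0: no move → L
n=1: can move to 0, which is L ⇒ W
n=2: the only move is to 1(W), a W ⇒ L
n=3: can move to 2, which is L ⇒ W
n=4: the only move is to 3(W), a W ⇒ L
n=5: can move to 4, which is L ⇒ W
n=6: can move to 2, which is L ⇒ W
n=7: the only move is to 6(W), a W ⇒ L
n=8: can move to 7, which is L ⇒ W
n=9: moves to 3(W), 8(W); every one is W ⇒ L
n=10: can move to 9, which is L ⇒ W
n=11: the only move is to 10(W), a W ⇒ L
n=12: can move to 4, which is L ⇒ W
n=13: the only move is to 12(W), a W ⇒ L
n=14: can move to 13, which is L ⇒ W
n=15: moves to 5(W), 14(W); every one is W ⇒ L
n=16: can move to 15, which is L ⇒ W
Reading off the rows marked L gives the requested list; there are 8 such values of n.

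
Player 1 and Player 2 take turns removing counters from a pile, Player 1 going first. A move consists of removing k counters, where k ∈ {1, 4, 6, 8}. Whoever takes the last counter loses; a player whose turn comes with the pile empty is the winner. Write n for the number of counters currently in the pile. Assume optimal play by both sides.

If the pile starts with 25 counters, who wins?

Player 2 wins.

Classify positions by backward induction: terminal positions (no move available) are W. From any other position, the mover wins iff some move reaches an L.
n=0: no move; the opponent has just taken the last counter and therefore loses → W
n=1: L (sole option 0(W) is W)
n=2: W (go to 1, an L position)
n=3: L (sole option 2(W) is W)
n=4: W (go to 3, an L position)
n=5: W (go to 1, an L position)
n=6: L (options 5(W), 2(W), 0(W) are all W)
n=7: W (go to 6, an L position)
n=8: L (options 7(W), 4(W), 2(W), 0(W) are all W)
n=9: W (go to 8, an L position)
n=10: W (go to 6, an L position)
n=11: W (go to 3, an L position)
n=12: W (go to 8, an L position)
n=13: L (options 12(W), 9(W), 7(W), 5(W) are all W)
n=14: W (go to 13, an L position)
n=15: L (options 14(W), 11(W), 9(W), 7(W) are all W)
n=16: W (go to 15, an L position)
n=17: W (go to 13, an L position)
n=18: L (options 17(W), 14(W), 12(W), 10(W) are all W)
n=19: W (go to 18, an L position)
n=20: L (options 19(W), 16(W), 14(W), 12(W) are all W)
n=21: W (go to 20, an L position)
n=22: W (go to 18, an L position)
n=23: W (go to 15, an L position)
n=24: W (go to 20, an L position)
n=25: L (options 24(W), 21(W), 19(W), 17(W) are all W)
The starting position 25 is L: whatever Player 1 does, the opponent receives a W position.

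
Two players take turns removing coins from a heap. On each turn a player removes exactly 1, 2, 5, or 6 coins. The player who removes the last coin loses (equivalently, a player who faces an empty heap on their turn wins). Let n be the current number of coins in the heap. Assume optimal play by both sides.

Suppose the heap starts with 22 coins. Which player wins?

Classify positions by backward induction: terminal positions (no move available) are W. From any other position, the mover wins iff some move reaches an L.
n=0: no move; the opponent has just taken the last coin and therefore loses → W
n=1: the only move is to 0(W), a W ⇒ L
n=2: can move to 1, which is L ⇒ W
n=3: can move to 1, which is L ⇒ W
n=4: moves to 3(W), 2(W); every one is W ⇒ L
n=5: can move to 4, which is L ⇒ W
n=6: can move to 4, which is L ⇒ W
n=7: can move to 1, which is L ⇒ W
n=8: moves to 7(W), 6(W), 3(W), 2(W); every one is W ⇒ L
n=9: can move to 8, which is L ⇒ W
n=10: can move to 8, which is L ⇒ W
n=11: moves to 10(W), 9(W), 6(W), 5(W); every one is W ⇒ L
n=12: can move to 11, which is L ⇒ W
n=13: can move to 11, which is L ⇒ W
n=14: can move to 8, which is L ⇒ W
n=15: moves to 14(W), 13(W), 10(W), 9(W); every one is W ⇒ L
n=16: can move to 15, which is L ⇒ W
n=17: can move to 15, which is L ⇒ W
n=18: moves to 17(W), 16(W), 13(W), 12(W); every one is W ⇒ L
n=19: can move to 18, which is L ⇒ W
n=20: can move to 18, which is L ⇒ W
n=21: can move to 15, which is L ⇒ W
n=22: moves to 21(W), 20(W), 17(W), 16(W); every one is W ⇒ L
The starting position 22 is L: whatever the player to move does, the opponent receives a W position.

The second player wins.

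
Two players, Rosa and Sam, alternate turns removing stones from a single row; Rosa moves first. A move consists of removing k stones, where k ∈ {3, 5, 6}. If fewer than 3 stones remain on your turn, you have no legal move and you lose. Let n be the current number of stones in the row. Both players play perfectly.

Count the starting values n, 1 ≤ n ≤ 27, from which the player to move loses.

Positions with no move are L. A position that does have a move is losing for the player to move precisely when every available move leads to a winning position for the opponent. Fill in the labels:
n=0: no move → L
n=1: no move → L
n=2: no move → L
n=3: →0(L), so W
n=4: →1(L), so W
n=5: →2(L), so W
n=6: →1(L), so W
n=7: →2(L), so W
n=8: →2(L), so W
n=9: →6(W), 4(W), 3(W) — all W, so L
n=10: →7(W), 5(W), 4(W) — all W, so L
n=11: →8(W), 6(W), 5(W) — all W, so L
n=12: →9(L), so W
n=13: →10(L), so W
n=14: →11(L), so W
n=15: →10(L), so W
n=16: →11(L), so W
n=17: →11(L), so W
n=18: →15(W), 13(W), 12(W) — all W, so L
n=19: →16(W), 14(W), 13(W) — all W, so L
n=20: →17(W), 15(W), 14(W) — all W, so L
n=21: →18(L), so W
n=22: →19(L), so W
n=23: →20(L), so W
n=24: →19(L), so W
n=25: →20(L), so W
n=26: →20(L), so W
n=27: →24(W), 22(W), 21(W) — all W, so L
L entries with 1 ≤ n ≤ 27 (n=0 is outside the asked range and is not counted): n = 1, 2, 9, 10, 11, 18, 19, 20, 27; that makes 9.

9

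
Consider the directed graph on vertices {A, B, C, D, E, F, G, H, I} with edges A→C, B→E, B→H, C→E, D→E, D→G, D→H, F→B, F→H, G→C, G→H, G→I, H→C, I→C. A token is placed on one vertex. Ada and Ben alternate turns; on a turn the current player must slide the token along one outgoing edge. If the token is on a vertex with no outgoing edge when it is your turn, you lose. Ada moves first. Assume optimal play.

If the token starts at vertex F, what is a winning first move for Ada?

Label each position W (a win for the player to move) or L (a loss). A position with no legal move is L; any other position is W exactly when some move reaches an L, and L when every move reaches a W.
Every edge goes from a vertex to one that appears earlier in the order E, C, H, A, I, G, B, F, D, so processing vertices in that order labels each vertex after all of its successors.
E: no outgoing edge → L
C: W (go to E, an L position)
H: L (sole option C(W) is W)
A: L (sole option C(W) is W)
I: L (sole option C(W) is W)
G: W (go to I, an L position)
B: W (go to H, an L position)
F: W (go to H, an L position)
D: W (go to H, an L position)
From F, the L positions reachable in one move are: H.

Move to H.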